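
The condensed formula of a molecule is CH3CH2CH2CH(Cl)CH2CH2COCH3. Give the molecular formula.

C8H15ClO

Element totals:
  C: 8
  H: 15
  Cl: 1
  O: 1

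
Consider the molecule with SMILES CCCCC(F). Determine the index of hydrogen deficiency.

Atom tally by fragment:
  CH3 → C:1 H:3
  CH2 → C:1 H:2
  CH2 → C:1 H:2
  CH2 → C:1 H:2
  CH2F → C:1 H:2 F:1
Element totals:
  C: 5
  H: 11
  F: 1
Molecular formula: C5H11F.
DoU = (2C + 2 + N − H − X) / 2 = (2·5 + 2 + 0 − 11 − 1) / 2 = 0.

0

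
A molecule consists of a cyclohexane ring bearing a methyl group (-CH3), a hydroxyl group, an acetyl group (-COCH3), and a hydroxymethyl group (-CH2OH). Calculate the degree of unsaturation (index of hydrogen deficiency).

Atom tally by fragment:
  cyclohexane ring core → C:6 H:12
  (− 4 ring H displaced by substituents)
  + CH3 → C:1 H:3
  + OH → O:1 H:1
  + COCH3 → C:2 H:3 O:1
  + CH2OH → C:1 H:3 O:1
Element totals:
  C: 10
  H: 18
  O: 3
Molecular formula: C10H18O3.
DoU = (2C + 2 + N − H − X) / 2 = (2·10 + 2 + 0 − 18 − 0) / 2 = 2.

2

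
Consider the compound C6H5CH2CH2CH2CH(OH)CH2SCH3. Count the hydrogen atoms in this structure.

Atom tally by fragment:
  C6H5CH2 → C:7 H:7
  CH2 → C:1 H:2
  CH2 → C:1 H:2
  CH(OH) → C:1 H:2 O:1
  CH2SCH3 → C:2 H:5 S:1
Element totals:
  C: 12
  H: 18
  O: 1
  S: 1

18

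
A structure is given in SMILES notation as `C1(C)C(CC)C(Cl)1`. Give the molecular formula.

Atom tally by fragment:
  cyclopropane ring core → C:3 H:6
  (− 3 ring H displaced by substituents)
  + CH3 → C:1 H:3
  + C2H5 → C:2 H:5
  + Cl → Cl:1
Element totals:
  C: 6
  H: 11
  Cl: 1

C6H11Cl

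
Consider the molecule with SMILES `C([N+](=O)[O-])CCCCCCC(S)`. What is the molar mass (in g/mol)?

191.29 g/mol

Atom tally by fragment:
  O2NCH2 → C:1 H:2 N:1 O:2
  CH2 → C:1 H:2
  CH2 → C:1 H:2
  CH2 → C:1 H:2
  CH2 → C:1 H:2
  CH2 → C:1 H:2
  CH2 → C:1 H:2
  CH2SH → C:1 H:3 S:1
Element totals:
  C: 8
  H: 17
  N: 1
  O: 2
  S: 1
Molecular formula: C8H17NO2S.
  M = 8(12.011) + 17(1.008) + 14.007 + 2(15.999) + 32.06
    = 96.088 + 17.136 + 14.007 + 31.998 + 32.060 = 191.289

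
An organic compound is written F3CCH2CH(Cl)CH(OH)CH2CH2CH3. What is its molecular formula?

Atom tally by fragment:
  F3CCH2 → C:2 H:2 F:3
  CH(Cl) → C:1 H:1 Cl:1
  CH(OH) → C:1 H:2 O:1
  CH2 → C:1 H:2
  CH2 → C:1 H:2
  CH3 → C:1 H:3
Element totals:
  C: 7
  H: 12
  Cl: 1
  F: 3
  O: 1

C7H12ClF3O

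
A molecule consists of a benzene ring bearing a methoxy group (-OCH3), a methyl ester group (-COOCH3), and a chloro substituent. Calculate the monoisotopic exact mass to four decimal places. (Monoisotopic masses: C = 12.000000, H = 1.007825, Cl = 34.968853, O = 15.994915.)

Atom tally by fragment:
  benzene ring core → C:6 H:6
  (− 3 ring H displaced by substituents)
  + OCH3 → C:1 H:3 O:1
  + COOCH3 → C:2 H:3 O:2
  + Cl → Cl:1
Element totals:
  C: 9
  H: 9
  Cl: 1
  O: 3
Molecular formula: C9H9ClO3.
  M = 9(12.0) + 9(1.007825) + 34.968853 + 3(15.994915)
    = 108.000000 + 9.070425 + 34.968853 + 47.984745 = 200.024023

200.0240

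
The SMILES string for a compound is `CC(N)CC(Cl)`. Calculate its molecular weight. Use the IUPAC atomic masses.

Atom tally by fragment:
  CH3 → C:1 H:3
  CH(NH2) → C:1 H:3 N:1
  CH2 → C:1 H:2
  CH2Cl → C:1 H:2 Cl:1
Element totals:
  C: 4
  H: 10
  Cl: 1
  N: 1
Molecular formula: C4H10ClN.
  M = 4(12.011) + 10(1.008) + 35.45 + 14.007
    = 48.044 + 10.080 + 35.450 + 14.007 = 107.581

107.58 g/mol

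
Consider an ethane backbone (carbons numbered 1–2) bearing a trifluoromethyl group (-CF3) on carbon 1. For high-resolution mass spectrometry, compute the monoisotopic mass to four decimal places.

98.0343

Atom tally by fragment:
  F3CCH2 → C:2 H:2 F:3
  CH3 → C:1 H:3
Element totals:
  C: 3
  H: 5
  F: 3
Molecular formula: C3H5F3.
  M = 3(12.0) + 5(1.007825) + 3(18.998403)
    = 36.000000 + 5.039125 + 56.995209 = 98.034334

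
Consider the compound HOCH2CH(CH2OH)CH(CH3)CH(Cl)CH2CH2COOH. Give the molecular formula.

C9H17ClO4

Atom tally by fragment:
  HOCH2 → C:1 H:3 O:1
  CH(CH2OH) → C:2 H:4 O:1
  CH(CH3) → C:2 H:4
  CH(Cl) → C:1 H:1 Cl:1
  CH2 → C:1 H:2
  CH2COOH → C:2 H:3 O:2
Element totals:
  C: 9
  H: 17
  Cl: 1
  O: 4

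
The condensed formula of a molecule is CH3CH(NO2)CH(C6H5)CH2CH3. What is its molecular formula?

Element totals:
  C: 11
  H: 15
  N: 1
  O: 2

C11H15NO2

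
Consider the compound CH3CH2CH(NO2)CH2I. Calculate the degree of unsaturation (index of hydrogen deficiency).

Atom tally by fragment:
  CH3 → C:1 H:3
  CH2 → C:1 H:2
  CH(NO2) → C:1 H:1 N:1 O:2
  CH2I → C:1 H:2 I:1
Element totals:
  C: 4
  H: 8
  I: 1
  N: 1
  O: 2
Molecular formula: C4H8INO2.
DoU = (2C + 2 + N − H − X) / 2 = (2·4 + 2 + 1 − 8 − 1) / 2 = 1.

1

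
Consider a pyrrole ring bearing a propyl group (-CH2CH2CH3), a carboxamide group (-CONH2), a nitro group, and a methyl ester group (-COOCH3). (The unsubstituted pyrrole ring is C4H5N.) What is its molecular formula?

Atom tally by fragment:
  pyrrole ring core → C:4 H:5 N:1
  (− 4 ring H displaced by substituents)
  + CH2CH2CH3 → C:3 H:7
  + CONH2 → C:1 H:2 O:1 N:1
  + NO2 → N:1 O:2
  + COOCH3 → C:2 H:3 O:2
Element totals:
  C: 10
  H: 13
  N: 3
  O: 5

C10H13N3O5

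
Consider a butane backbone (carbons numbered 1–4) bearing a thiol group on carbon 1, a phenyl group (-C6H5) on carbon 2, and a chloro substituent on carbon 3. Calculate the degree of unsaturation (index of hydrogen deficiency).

4

Atom tally by fragment:
  HSCH2 → C:1 H:3 S:1
  CH(C6H5) → C:7 H:6
  CH(Cl) → C:1 H:1 Cl:1
  CH3 → C:1 H:3
Element totals:
  C: 10
  H: 13
  Cl: 1
  S: 1
Molecular formula: C10H13ClS.
DoU = (2C + 2 + N − H − X) / 2 = (2·10 + 2 + 0 − 13 − 1) / 2 = 4.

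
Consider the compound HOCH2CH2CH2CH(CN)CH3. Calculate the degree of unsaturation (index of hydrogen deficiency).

Element totals:
  C: 6
  H: 11
  N: 1
  O: 1
Molecular formula: C6H11NO.
DoU = (2C + 2 + N − H − X) / 2 = (2·6 + 2 + 1 − 11 − 0) / 2 = 2.

2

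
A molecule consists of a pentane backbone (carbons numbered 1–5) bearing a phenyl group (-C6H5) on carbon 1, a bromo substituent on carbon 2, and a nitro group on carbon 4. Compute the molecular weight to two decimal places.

272.14 g/mol

Atom tally by fragment:
  C6H5CH2 → C:7 H:7
  CH(Br) → C:1 H:1 Br:1
  CH2 → C:1 H:2
  CH(NO2) → C:1 H:1 N:1 O:2
  CH3 → C:1 H:3
Element totals:
  C: 11
  H: 14
  Br: 1
  N: 1
  O: 2
Molecular formula: C11H14BrNO2.
  M = 11(12.011) + 14(1.008) + 79.904 + 14.007 + 2(15.999)
    = 132.121 + 14.112 + 79.904 + 14.007 + 31.998 = 272.142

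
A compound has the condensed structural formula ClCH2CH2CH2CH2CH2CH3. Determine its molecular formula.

C6H13Cl

Atom tally by fragment:
  ClCH2 → C:1 H:2 Cl:1
  CH2 → C:1 H:2
  CH2 → C:1 H:2
  CH2 → C:1 H:2
  CH2 → C:1 H:2
  CH3 → C:1 H:3
Element totals:
  C: 6
  H: 13
  Cl: 1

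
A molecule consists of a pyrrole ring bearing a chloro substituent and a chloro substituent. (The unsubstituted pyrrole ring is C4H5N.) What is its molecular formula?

Atom tally by fragment:
  pyrrole ring core → C:4 H:5 N:1
  (− 2 ring H displaced by substituents)
  + Cl → Cl:1
  + Cl → Cl:1
Element totals:
  C: 4
  H: 3
  Cl: 2
  N: 1

C4H3Cl2N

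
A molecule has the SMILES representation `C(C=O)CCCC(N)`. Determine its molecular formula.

Atom tally by fragment:
  OHCCH2 → C:2 H:3 O:1
  CH2 → C:1 H:2
  CH2 → C:1 H:2
  CH2 → C:1 H:2
  CH2NH2 → C:1 H:4 N:1
Element totals:
  C: 6
  H: 13
  N: 1
  O: 1

C6H13NO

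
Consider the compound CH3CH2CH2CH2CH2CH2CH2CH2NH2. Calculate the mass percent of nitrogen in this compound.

Element totals:
  C: 8
  H: 19
  N: 1
Molecular formula: C8H19N.
Molar mass = 129.247 g/mol.
Mass from N: 1 × 14.007 = 14.007 g/mol.
%N = 14.007 / 129.247 × 100 = 10.84%.

10.84%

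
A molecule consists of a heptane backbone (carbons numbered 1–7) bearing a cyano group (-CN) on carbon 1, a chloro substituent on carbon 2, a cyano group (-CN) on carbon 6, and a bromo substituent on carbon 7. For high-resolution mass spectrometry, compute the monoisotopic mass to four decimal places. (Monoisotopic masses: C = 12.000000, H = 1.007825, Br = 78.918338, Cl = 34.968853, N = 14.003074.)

261.9872

Atom tally by fragment:
  NCCH2 → C:2 H:2 N:1
  CH(Cl) → C:1 H:1 Cl:1
  CH2 → C:1 H:2
  CH2 → C:1 H:2
  CH2 → C:1 H:2
  CH(CN) → C:2 H:1 N:1
  CH2Br → C:1 H:2 Br:1
Element totals:
  C: 9
  H: 12
  Br: 1
  Cl: 1
  N: 2
Molecular formula: C9H12BrClN2.
  M = 9(12.0) + 12(1.007825) + 78.918338 + 34.968853 + 2(14.003074)
    = 108.000000 + 12.093900 + 78.918338 + 34.968853 + 28.006148 = 261.987239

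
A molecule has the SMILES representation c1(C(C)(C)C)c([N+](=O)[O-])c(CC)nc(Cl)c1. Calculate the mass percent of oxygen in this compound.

13.18%

Atom tally by fragment:
  pyridine ring core → C:5 H:5 N:1
  (− 4 ring H displaced by substituents)
  + C(CH3)3 → C:4 H:9
  + NO2 → N:1 O:2
  + C2H5 → C:2 H:5
  + Cl → Cl:1
Element totals:
  C: 11
  H: 15
  Cl: 1
  N: 2
  O: 2
Molecular formula: C11H15ClN2O2.
Molar mass = 242.703 g/mol.
Mass from O: 2 × 15.999 = 31.998 g/mol.
%O = 31.998 / 242.703 × 100 = 13.18%.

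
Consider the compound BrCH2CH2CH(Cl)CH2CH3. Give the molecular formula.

C5H10BrCl

Atom tally by fragment:
  BrCH2 → C:1 H:2 Br:1
  CH2 → C:1 H:2
  CH(Cl) → C:1 H:1 Cl:1
  CH2 → C:1 H:2
  CH3 → C:1 H:3
Element totals:
  C: 5
  H: 10
  Br: 1
  Cl: 1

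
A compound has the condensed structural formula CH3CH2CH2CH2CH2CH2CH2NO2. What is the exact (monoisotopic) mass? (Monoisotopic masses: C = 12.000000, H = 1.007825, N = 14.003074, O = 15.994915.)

145.1103

Atom tally by fragment:
  CH3 → C:1 H:3
  CH2 → C:1 H:2
  CH2 → C:1 H:2
  CH2 → C:1 H:2
  CH2 → C:1 H:2
  CH2 → C:1 H:2
  CH2NO2 → C:1 H:2 N:1 O:2
Element totals:
  C: 7
  H: 15
  N: 1
  O: 2
Molecular formula: C7H15NO2.
  M = 7(12.0) + 15(1.007825) + 14.003074 + 2(15.994915)
    = 84.000000 + 15.117375 + 14.003074 + 31.989830 = 145.110279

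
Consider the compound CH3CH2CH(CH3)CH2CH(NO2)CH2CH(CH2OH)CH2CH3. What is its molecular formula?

C11H23NO3

Element totals:
  C: 11
  H: 23
  N: 1
  O: 3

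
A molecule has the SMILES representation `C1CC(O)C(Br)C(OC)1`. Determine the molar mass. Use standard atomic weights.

Atom tally by fragment:
  cyclopentane ring core → C:5 H:10
  (− 3 ring H displaced by substituents)
  + OH → O:1 H:1
  + Br → Br:1
  + OCH3 → C:1 H:3 O:1
Element totals:
  C: 6
  H: 11
  Br: 1
  O: 2
Molecular formula: C6H11BrO2.
  M = 6(12.011) + 11(1.008) + 79.904 + 2(15.999)
    = 72.066 + 11.088 + 79.904 + 31.998 = 195.056

195.06 g/mol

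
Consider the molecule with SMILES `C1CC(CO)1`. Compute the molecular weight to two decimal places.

Atom tally by fragment:
  cyclopropane ring core → C:3 H:6
  (− 1 ring H displaced by substituents)
  + CH2OH → C:1 H:3 O:1
Element totals:
  C: 4
  H: 8
  O: 1
Molecular formula: C4H8O.
  M = 4(12.011) + 8(1.008) + 15.999
    = 48.044 + 8.064 + 15.999 = 72.107

72.11 g/mol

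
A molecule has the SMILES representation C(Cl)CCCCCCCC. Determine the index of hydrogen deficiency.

Atom tally by fragment:
  ClCH2 → C:1 H:2 Cl:1
  CH2 → C:1 H:2
  CH2 → C:1 H:2
  CH2 → C:1 H:2
  CH2 → C:1 H:2
  CH2 → C:1 H:2
  CH2 → C:1 H:2
  CH2 → C:1 H:2
  CH3 → C:1 H:3
Element totals:
  C: 9
  H: 19
  Cl: 1
Molecular formula: C9H19Cl.
DoU = (2C + 2 + N − H − X) / 2 = (2·9 + 2 + 0 − 19 − 1) / 2 = 0.

0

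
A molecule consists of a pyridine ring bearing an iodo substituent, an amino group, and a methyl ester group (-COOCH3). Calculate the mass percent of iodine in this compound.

45.64%

Atom tally by fragment:
  pyridine ring core → C:5 H:5 N:1
  (− 3 ring H displaced by substituents)
  + I → I:1
  + NH2 → N:1 H:2
  + COOCH3 → C:2 H:3 O:2
Element totals:
  C: 7
  H: 7
  I: 1
  N: 2
  O: 2
Molecular formula: C7H7IN2O2.
Molar mass = 278.049 g/mol.
Mass from I: 1 × 126.904 = 126.904 g/mol.
%I = 126.904 / 278.049 × 100 = 45.64%.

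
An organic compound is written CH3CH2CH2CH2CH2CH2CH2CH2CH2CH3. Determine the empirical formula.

Element totals:
  C: 10
  H: 22
Molecular formula: C10H22.
gcd of subscripts = 2; dividing each by 2:
  C: 10/2 = 5
  H: 22/2 = 11

C5H11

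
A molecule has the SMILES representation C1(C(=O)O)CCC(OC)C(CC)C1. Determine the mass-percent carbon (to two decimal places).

Atom tally by fragment:
  cyclohexane ring core → C:6 H:12
  (− 3 ring H displaced by substituents)
  + COOH → C:1 H:1 O:2
  + OCH3 → C:1 H:3 O:1
  + C2H5 → C:2 H:5
Element totals:
  C: 10
  H: 18
  O: 3
Molecular formula: C10H18O3.
Molar mass = 186.251 g/mol.
Mass from C: 10 × 12.011 = 120.110 g/mol.
%C = 120.110 / 186.251 × 100 = 64.49%.

64.49%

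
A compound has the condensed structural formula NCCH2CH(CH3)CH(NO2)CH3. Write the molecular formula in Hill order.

Element totals:
  C: 6
  H: 10
  N: 2
  O: 2

C6H10N2O2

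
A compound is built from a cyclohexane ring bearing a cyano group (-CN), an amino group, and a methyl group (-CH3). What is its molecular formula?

Atom tally by fragment:
  cyclohexane ring core → C:6 H:12
  (− 3 ring H displaced by substituents)
  + CN → C:1 N:1
  + NH2 → N:1 H:2
  + CH3 → C:1 H:3
Element totals:
  C: 8
  H: 14
  N: 2

C8H14N2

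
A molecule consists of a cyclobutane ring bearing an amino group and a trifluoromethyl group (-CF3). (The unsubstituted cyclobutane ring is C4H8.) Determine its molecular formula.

Atom tally by fragment:
  cyclobutane ring core → C:4 H:8
  (− 2 ring H displaced by substituents)
  + NH2 → N:1 H:2
  + CF3 → C:1 F:3
Element totals:
  C: 5
  H: 8
  F: 3
  N: 1

C5H8F3N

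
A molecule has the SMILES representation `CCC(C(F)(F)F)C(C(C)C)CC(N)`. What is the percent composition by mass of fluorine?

26.98%

Atom tally by fragment:
  CH3 → C:1 H:3
  CH2 → C:1 H:2
  CH(CF3) → C:2 H:1 F:3
  CH(CH(CH3)2) → C:4 H:8
  CH2 → C:1 H:2
  CH2NH2 → C:1 H:4 N:1
Element totals:
  C: 10
  H: 20
  F: 3
  N: 1
Molecular formula: C10H20F3N.
Molar mass = 211.271 g/mol.
Mass from F: 3 × 18.998 = 56.994 g/mol.
%F = 56.994 / 211.271 × 100 = 26.98%.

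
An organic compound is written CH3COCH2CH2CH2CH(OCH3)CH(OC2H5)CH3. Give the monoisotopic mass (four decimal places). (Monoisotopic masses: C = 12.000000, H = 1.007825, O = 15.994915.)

Atom tally by fragment:
  CH3COCH2 → C:3 H:5 O:1
  CH2 → C:1 H:2
  CH2 → C:1 H:2
  CH(OCH3) → C:2 H:4 O:1
  CH(OC2H5) → C:3 H:6 O:1
  CH3 → C:1 H:3
Element totals:
  C: 11
  H: 22
  O: 3
Molecular formula: C11H22O3.
  M = 11(12.0) + 22(1.007825) + 3(15.994915)
    = 132.000000 + 22.172150 + 47.984745 = 202.156895

202.1569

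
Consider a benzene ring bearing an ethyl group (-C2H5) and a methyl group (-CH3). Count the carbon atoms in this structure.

9

Atom tally by fragment:
  benzene ring core → C:6 H:6
  (− 2 ring H displaced by substituents)
  + C2H5 → C:2 H:5
  + CH3 → C:1 H:3
Element totals:
  C: 9
  H: 12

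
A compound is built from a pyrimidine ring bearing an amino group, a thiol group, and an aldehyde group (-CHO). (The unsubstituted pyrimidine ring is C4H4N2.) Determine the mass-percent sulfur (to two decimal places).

Atom tally by fragment:
  pyrimidine ring core → C:4 H:4 N:2
  (− 3 ring H displaced by substituents)
  + NH2 → N:1 H:2
  + SH → S:1 H:1
  + CHO → C:1 H:1 O:1
Element totals:
  C: 5
  H: 5
  N: 3
  O: 1
  S: 1
Molecular formula: C5H5N3OS.
Molar mass = 155.175 g/mol.
Mass from S: 1 × 32.06 = 32.060 g/mol.
%S = 32.060 / 155.175 × 100 = 20.66%.

20.66%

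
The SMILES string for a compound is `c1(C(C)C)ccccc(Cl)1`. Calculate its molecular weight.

Atom tally by fragment:
  benzene ring core → C:6 H:6
  (− 2 ring H displaced by substituents)
  + CH(CH3)2 → C:3 H:7
  + Cl → Cl:1
Element totals:
  C: 9
  H: 11
  Cl: 1
Molecular formula: C9H11Cl.
  M = 9(12.011) + 11(1.008) + 35.45
    = 108.099 + 11.088 + 35.450 = 154.637

154.64 g/mol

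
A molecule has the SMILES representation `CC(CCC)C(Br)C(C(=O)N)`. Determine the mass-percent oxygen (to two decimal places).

7.20%

Atom tally by fragment:
  CH3 → C:1 H:3
  CH(CH2CH2CH3) → C:4 H:8
  CH(Br) → C:1 H:1 Br:1
  CH2CONH2 → C:2 H:4 O:1 N:1
Element totals:
  C: 8
  H: 16
  Br: 1
  N: 1
  O: 1
Molecular formula: C8H16BrNO.
Molar mass = 222.126 g/mol.
Mass from O: 1 × 15.999 = 15.999 g/mol.
%O = 15.999 / 222.126 × 100 = 7.20%.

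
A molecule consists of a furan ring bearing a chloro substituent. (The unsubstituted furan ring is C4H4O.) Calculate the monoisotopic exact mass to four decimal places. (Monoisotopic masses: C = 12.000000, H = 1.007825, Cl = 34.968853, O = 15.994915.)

Atom tally by fragment:
  furan ring core → C:4 H:4 O:1
  (− 1 ring H displaced by substituents)
  + Cl → Cl:1
Element totals:
  C: 4
  H: 3
  Cl: 1
  O: 1
Molecular formula: C4H3ClO.
  M = 4(12.0) + 3(1.007825) + 34.968853 + 15.994915
    = 48.000000 + 3.023475 + 34.968853 + 15.994915 = 101.987243

101.9872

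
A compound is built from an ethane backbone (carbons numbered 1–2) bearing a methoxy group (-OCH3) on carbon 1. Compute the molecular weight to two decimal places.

Atom tally by fragment:
  CH3OCH2 → C:2 H:5 O:1
  CH3 → C:1 H:3
Element totals:
  C: 3
  H: 8
  O: 1
Molecular formula: C3H8O.
  M = 3(12.011) + 8(1.008) + 15.999
    = 36.033 + 8.064 + 15.999 = 60.096

60.10 g/mol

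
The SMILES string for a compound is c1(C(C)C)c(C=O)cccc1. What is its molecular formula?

Atom tally by fragment:
  benzene ring core → C:6 H:6
  (− 2 ring H displaced by substituents)
  + CH(CH3)2 → C:3 H:7
  + CHO → C:1 H:1 O:1
Element totals:
  C: 10
  H: 12
  O: 1

C10H12O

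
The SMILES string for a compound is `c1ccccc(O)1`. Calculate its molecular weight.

Atom tally by fragment:
  benzene ring core → C:6 H:6
  (− 1 ring H displaced by substituents)
  + OH → O:1 H:1
Element totals:
  C: 6
  H: 6
  O: 1
Molecular formula: C6H6O.
  M = 6(12.011) + 6(1.008) + 15.999
    = 72.066 + 6.048 + 15.999 = 94.113

94.11 g/mol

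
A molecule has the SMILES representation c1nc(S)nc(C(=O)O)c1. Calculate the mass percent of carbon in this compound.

38.46%

Atom tally by fragment:
  pyrimidine ring core → C:4 H:4 N:2
  (− 2 ring H displaced by substituents)
  + SH → S:1 H:1
  + COOH → C:1 H:1 O:2
Element totals:
  C: 5
  H: 4
  N: 2
  O: 2
  S: 1
Molecular formula: C5H4N2O2S.
Molar mass = 156.159 g/mol.
Mass from C: 5 × 12.011 = 60.055 g/mol.
%C = 60.055 / 156.159 × 100 = 38.46%.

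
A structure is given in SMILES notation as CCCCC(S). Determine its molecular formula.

Atom tally by fragment:
  CH3 → C:1 H:3
  CH2 → C:1 H:2
  CH2 → C:1 H:2
  CH2 → C:1 H:2
  CH2SH → C:1 H:3 S:1
Element totals:
  C: 5
  H: 12
  S: 1

C5H12S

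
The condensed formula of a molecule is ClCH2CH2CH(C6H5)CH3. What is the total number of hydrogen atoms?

13

Element totals:
  C: 10
  H: 13
  Cl: 1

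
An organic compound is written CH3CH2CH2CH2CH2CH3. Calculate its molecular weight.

Atom tally by fragment:
  CH3 → C:1 H:3
  CH2 → C:1 H:2
  CH2 → C:1 H:2
  CH2 → C:1 H:2
  CH2 → C:1 H:2
  CH3 → C:1 H:3
Element totals:
  C: 6
  H: 14
Molecular formula: C6H14.
  M = 6(12.011) + 14(1.008)
    = 72.066 + 14.112 = 86.178

86.18 g/mol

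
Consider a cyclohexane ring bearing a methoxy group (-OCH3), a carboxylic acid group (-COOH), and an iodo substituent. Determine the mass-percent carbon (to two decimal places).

33.82%

Atom tally by fragment:
  cyclohexane ring core → C:6 H:12
  (− 3 ring H displaced by substituents)
  + OCH3 → C:1 H:3 O:1
  + COOH → C:1 H:1 O:2
  + I → I:1
Element totals:
  C: 8
  H: 13
  I: 1
  O: 3
Molecular formula: C8H13IO3.
Molar mass = 284.093 g/mol.
Mass from C: 8 × 12.011 = 96.088 g/mol.
%C = 96.088 / 284.093 × 100 = 33.82%.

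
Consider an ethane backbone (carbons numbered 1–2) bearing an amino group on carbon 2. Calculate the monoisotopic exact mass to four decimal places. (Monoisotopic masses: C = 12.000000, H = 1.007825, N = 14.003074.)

Atom tally by fragment:
  CH3 → C:1 H:3
  CH2NH2 → C:1 H:4 N:1
Element totals:
  C: 2
  H: 7
  N: 1
Molecular formula: C2H7N.
  M = 2(12.0) + 7(1.007825) + 14.003074
    = 24.000000 + 7.054775 + 14.003074 = 45.057849

45.0578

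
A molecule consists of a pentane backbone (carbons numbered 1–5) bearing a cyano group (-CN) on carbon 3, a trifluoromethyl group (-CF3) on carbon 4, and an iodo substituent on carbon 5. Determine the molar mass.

291.05 g/mol

Atom tally by fragment:
  CH3 → C:1 H:3
  CH2 → C:1 H:2
  CH(CN) → C:2 H:1 N:1
  CH(CF3) → C:2 H:1 F:3
  CH2I → C:1 H:2 I:1
Element totals:
  C: 7
  H: 9
  F: 3
  I: 1
  N: 1
Molecular formula: C7H9F3IN.
  M = 7(12.011) + 9(1.008) + 3(18.998) + 126.904 + 14.007
    = 84.077 + 9.072 + 56.994 + 126.904 + 14.007 = 291.054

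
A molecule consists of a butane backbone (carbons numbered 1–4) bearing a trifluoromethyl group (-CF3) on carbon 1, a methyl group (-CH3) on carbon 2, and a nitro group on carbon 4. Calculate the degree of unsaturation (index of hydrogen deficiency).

1

Atom tally by fragment:
  F3CCH2 → C:2 H:2 F:3
  CH(CH3) → C:2 H:4
  CH2 → C:1 H:2
  CH2NO2 → C:1 H:2 N:1 O:2
Element totals:
  C: 6
  H: 10
  F: 3
  N: 1
  O: 2
Molecular formula: C6H10F3NO2.
DoU = (2C + 2 + N − H − X) / 2 = (2·6 + 2 + 1 − 10 − 3) / 2 = 1.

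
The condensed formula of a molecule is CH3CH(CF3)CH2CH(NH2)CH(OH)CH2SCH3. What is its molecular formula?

Atom tally by fragment:
  CH3 → C:1 H:3
  CH(CF3) → C:2 H:1 F:3
  CH2 → C:1 H:2
  CH(NH2) → C:1 H:3 N:1
  CH(OH) → C:1 H:2 O:1
  CH2SCH3 → C:2 H:5 S:1
Element totals:
  C: 8
  H: 16
  F: 3
  N: 1
  O: 1
  S: 1

C8H16F3NOS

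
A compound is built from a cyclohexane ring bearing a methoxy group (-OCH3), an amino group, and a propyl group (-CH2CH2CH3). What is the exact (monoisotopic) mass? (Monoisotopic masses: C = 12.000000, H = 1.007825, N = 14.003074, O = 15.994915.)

171.1623

Atom tally by fragment:
  cyclohexane ring core → C:6 H:12
  (− 3 ring H displaced by substituents)
  + OCH3 → C:1 H:3 O:1
  + NH2 → N:1 H:2
  + CH2CH2CH3 → C:3 H:7
Element totals:
  C: 10
  H: 21
  N: 1
  O: 1
Molecular formula: C10H21NO.
  M = 10(12.0) + 21(1.007825) + 14.003074 + 15.994915
    = 120.000000 + 21.164325 + 14.003074 + 15.994915 = 171.162314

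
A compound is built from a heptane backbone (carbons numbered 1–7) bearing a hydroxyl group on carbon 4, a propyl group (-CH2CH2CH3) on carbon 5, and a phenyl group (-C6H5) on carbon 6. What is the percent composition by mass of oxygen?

Atom tally by fragment:
  CH3 → C:1 H:3
  CH2 → C:1 H:2
  CH2 → C:1 H:2
  CH(OH) → C:1 H:2 O:1
  CH(CH2CH2CH3) → C:4 H:8
  CH(C6H5) → C:7 H:6
  CH3 → C:1 H:3
Element totals:
  C: 16
  H: 26
  O: 1
Molecular formula: C16H26O.
Molar mass = 234.383 g/mol.
Mass from O: 1 × 15.999 = 15.999 g/mol.
%O = 15.999 / 234.383 × 100 = 6.83%.

6.83%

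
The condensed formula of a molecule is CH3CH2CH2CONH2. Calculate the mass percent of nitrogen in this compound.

16.08%

Atom tally by fragment:
  CH3 → C:1 H:3
  CH2 → C:1 H:2
  CH2CONH2 → C:2 H:4 O:1 N:1
Element totals:
  C: 4
  H: 9
  N: 1
  O: 1
Molecular formula: C4H9NO.
Molar mass = 87.122 g/mol.
Mass from N: 1 × 14.007 = 14.007 g/mol.
%N = 14.007 / 87.122 × 100 = 16.08%.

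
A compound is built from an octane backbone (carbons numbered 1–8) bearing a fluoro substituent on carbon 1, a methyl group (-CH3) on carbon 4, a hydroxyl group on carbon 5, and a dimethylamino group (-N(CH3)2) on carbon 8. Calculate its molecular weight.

205.32 g/mol

Atom tally by fragment:
  FCH2 → C:1 H:2 F:1
  CH2 → C:1 H:2
  CH2 → C:1 H:2
  CH(CH3) → C:2 H:4
  CH(OH) → C:1 H:2 O:1
  CH2 → C:1 H:2
  CH2 → C:1 H:2
  CH2N(CH3)2 → C:3 H:8 N:1
Element totals:
  C: 11
  H: 24
  F: 1
  N: 1
  O: 1
Molecular formula: C11H24FNO.
  M = 11(12.011) + 24(1.008) + 18.998 + 14.007 + 15.999
    = 132.121 + 24.192 + 18.998 + 14.007 + 15.999 = 205.317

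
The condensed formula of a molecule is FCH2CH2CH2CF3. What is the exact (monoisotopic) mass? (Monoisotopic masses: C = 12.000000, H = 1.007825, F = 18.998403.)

Atom tally by fragment:
  FCH2 → C:1 H:2 F:1
  CH2 → C:1 H:2
  CH2CF3 → C:2 H:2 F:3
Element totals:
  C: 4
  H: 6
  F: 4
Molecular formula: C4H6F4.
  M = 4(12.0) + 6(1.007825) + 4(18.998403)
    = 48.000000 + 6.046950 + 75.993612 = 130.040562

130.0406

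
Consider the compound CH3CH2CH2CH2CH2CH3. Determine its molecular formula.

C6H14

Atom tally by fragment:
  CH3 → C:1 H:3
  CH2 → C:1 H:2
  CH2 → C:1 H:2
  CH2 → C:1 H:2
  CH2 → C:1 H:2
  CH3 → C:1 H:3
Element totals:
  C: 6
  H: 14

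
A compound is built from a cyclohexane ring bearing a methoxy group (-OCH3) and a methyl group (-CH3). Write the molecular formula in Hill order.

C8H16O

Atom tally by fragment:
  cyclohexane ring core → C:6 H:12
  (− 2 ring H displaced by substituents)
  + OCH3 → C:1 H:3 O:1
  + CH3 → C:1 H:3
Element totals:
  C: 8
  H: 16
  O: 1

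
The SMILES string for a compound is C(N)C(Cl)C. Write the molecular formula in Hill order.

C3H8ClN

Atom tally by fragment:
  H2NCH2 → C:1 H:4 N:1
  CH(Cl) → C:1 H:1 Cl:1
  CH3 → C:1 H:3
Element totals:
  C: 3
  H: 8
  Cl: 1
  N: 1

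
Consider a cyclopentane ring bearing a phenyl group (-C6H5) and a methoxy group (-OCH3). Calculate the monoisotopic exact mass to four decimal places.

176.1201

Atom tally by fragment:
  cyclopentane ring core → C:5 H:10
  (− 2 ring H displaced by substituents)
  + C6H5 → C:6 H:5
  + OCH3 → C:1 H:3 O:1
Element totals:
  C: 12
  H: 16
  O: 1
Molecular formula: C12H16O.
  M = 12(12.0) + 16(1.007825) + 15.994915
    = 144.000000 + 16.125200 + 15.994915 = 176.120115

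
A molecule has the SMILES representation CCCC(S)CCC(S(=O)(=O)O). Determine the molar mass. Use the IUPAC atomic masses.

Atom tally by fragment:
  CH3 → C:1 H:3
  CH2 → C:1 H:2
  CH2 → C:1 H:2
  CH(SH) → C:1 H:2 S:1
  CH2 → C:1 H:2
  CH2 → C:1 H:2
  CH2SO3H → C:1 H:3 S:1 O:3
Element totals:
  C: 7
  H: 16
  O: 3
  S: 2
Molecular formula: C7H16O3S2.
  M = 7(12.011) + 16(1.008) + 3(15.999) + 2(32.06)
    = 84.077 + 16.128 + 47.997 + 64.120 = 212.322

212.32 g/mol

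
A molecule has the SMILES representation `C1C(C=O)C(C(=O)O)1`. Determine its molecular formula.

Atom tally by fragment:
  cyclopropane ring core → C:3 H:6
  (− 2 ring H displaced by substituents)
  + CHO → C:1 H:1 O:1
  + COOH → C:1 H:1 O:2
Element totals:
  C: 5
  H: 6
  O: 3

C5H6O3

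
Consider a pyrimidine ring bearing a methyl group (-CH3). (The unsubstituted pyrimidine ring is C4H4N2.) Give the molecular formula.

Atom tally by fragment:
  pyrimidine ring core → C:4 H:4 N:2
  (− 1 ring H displaced by substituents)
  + CH3 → C:1 H:3
Element totals:
  C: 5
  H: 6
  N: 2

C5H6N2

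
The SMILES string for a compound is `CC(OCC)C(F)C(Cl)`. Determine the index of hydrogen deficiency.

Atom tally by fragment:
  CH3 → C:1 H:3
  CH(OC2H5) → C:3 H:6 O:1
  CH(F) → C:1 H:1 F:1
  CH2Cl → C:1 H:2 Cl:1
Element totals:
  C: 6
  H: 12
  Cl: 1
  F: 1
  O: 1
Molecular formula: C6H12ClFO.
DoU = (2C + 2 + N − H − X) / 2 = (2·6 + 2 + 0 − 12 − 2) / 2 = 0.

0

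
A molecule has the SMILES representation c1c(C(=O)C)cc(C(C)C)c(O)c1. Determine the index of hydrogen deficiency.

Atom tally by fragment:
  benzene ring core → C:6 H:6
  (− 3 ring H displaced by substituents)
  + COCH3 → C:2 H:3 O:1
  + CH(CH3)2 → C:3 H:7
  + OH → O:1 H:1
Element totals:
  C: 11
  H: 14
  O: 2
Molecular formula: C11H14O2.
DoU = (2C + 2 + N − H − X) / 2 = (2·11 + 2 + 0 − 14 − 0) / 2 = 5.

5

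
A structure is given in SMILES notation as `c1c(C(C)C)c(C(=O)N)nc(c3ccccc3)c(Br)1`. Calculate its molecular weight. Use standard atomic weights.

319.20 g/mol

Atom tally by fragment:
  pyridine ring core → C:5 H:5 N:1
  (− 4 ring H displaced by substituents)
  + CH(CH3)2 → C:3 H:7
  + CONH2 → C:1 H:2 O:1 N:1
  + C6H5 → C:6 H:5
  + Br → Br:1
Element totals:
  C: 15
  H: 15
  Br: 1
  N: 2
  O: 1
Molecular formula: C15H15BrN2O.
  M = 15(12.011) + 15(1.008) + 79.904 + 2(14.007) + 15.999
    = 180.165 + 15.120 + 79.904 + 28.014 + 15.999 = 319.202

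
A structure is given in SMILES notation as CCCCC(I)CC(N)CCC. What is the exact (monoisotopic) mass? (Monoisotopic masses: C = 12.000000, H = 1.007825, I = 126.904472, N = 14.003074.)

283.0797

Atom tally by fragment:
  CH3 → C:1 H:3
  CH2 → C:1 H:2
  CH2 → C:1 H:2
  CH2 → C:1 H:2
  CH(I) → C:1 H:1 I:1
  CH2 → C:1 H:2
  CH(NH2) → C:1 H:3 N:1
  CH2 → C:1 H:2
  CH2 → C:1 H:2
  CH3 → C:1 H:3
Element totals:
  C: 10
  H: 22
  I: 1
  N: 1
Molecular formula: C10H22IN.
  M = 10(12.0) + 22(1.007825) + 126.904472 + 14.003074
    = 120.000000 + 22.172150 + 126.904472 + 14.003074 = 283.079696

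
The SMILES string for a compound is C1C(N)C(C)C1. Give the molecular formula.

C5H11N

Atom tally by fragment:
  cyclobutane ring core → C:4 H:8
  (− 2 ring H displaced by substituents)
  + NH2 → N:1 H:2
  + CH3 → C:1 H:3
Element totals:
  C: 5
  H: 11
  N: 1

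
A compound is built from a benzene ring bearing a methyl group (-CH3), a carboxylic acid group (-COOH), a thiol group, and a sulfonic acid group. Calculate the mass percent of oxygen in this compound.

Atom tally by fragment:
  benzene ring core → C:6 H:6
  (− 4 ring H displaced by substituents)
  + CH3 → C:1 H:3
  + COOH → C:1 H:1 O:2
  + SH → S:1 H:1
  + SO3H → S:1 O:3 H:1
Element totals:
  C: 8
  H: 8
  O: 5
  S: 2
Molecular formula: C8H8O5S2.
Molar mass = 248.267 g/mol.
Mass from O: 5 × 15.999 = 79.995 g/mol.
%O = 79.995 / 248.267 × 100 = 32.22%.

32.22%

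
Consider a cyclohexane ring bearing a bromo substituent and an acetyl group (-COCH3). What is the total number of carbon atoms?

8

Atom tally by fragment:
  cyclohexane ring core → C:6 H:12
  (− 2 ring H displaced by substituents)
  + Br → Br:1
  + COCH3 → C:2 H:3 O:1
Element totals:
  C: 8
  H: 13
  Br: 1
  O: 1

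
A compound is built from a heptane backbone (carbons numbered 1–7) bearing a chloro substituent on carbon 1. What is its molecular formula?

C7H15Cl

Atom tally by fragment:
  ClCH2 → C:1 H:2 Cl:1
  CH2 → C:1 H:2
  CH2 → C:1 H:2
  CH2 → C:1 H:2
  CH2 → C:1 H:2
  CH2 → C:1 H:2
  CH3 → C:1 H:3
Element totals:
  C: 7
  H: 15
  Cl: 1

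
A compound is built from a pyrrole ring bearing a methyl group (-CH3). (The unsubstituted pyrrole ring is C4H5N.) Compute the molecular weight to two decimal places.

Atom tally by fragment:
  pyrrole ring core → C:4 H:5 N:1
  (− 1 ring H displaced by substituents)
  + CH3 → C:1 H:3
Element totals:
  C: 5
  H: 7
  N: 1
Molecular formula: C5H7N.
  M = 5(12.011) + 7(1.008) + 14.007
    = 60.055 + 7.056 + 14.007 = 81.118

81.12 g/mol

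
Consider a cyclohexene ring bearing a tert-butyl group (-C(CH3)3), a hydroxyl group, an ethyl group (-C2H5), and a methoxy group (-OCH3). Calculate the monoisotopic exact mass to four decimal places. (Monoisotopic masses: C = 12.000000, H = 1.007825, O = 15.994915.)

Atom tally by fragment:
  cyclohexene ring core → C:6 H:10
  (− 4 ring H displaced by substituents)
  + C(CH3)3 → C:4 H:9
  + OH → O:1 H:1
  + C2H5 → C:2 H:5
  + OCH3 → C:1 H:3 O:1
Element totals:
  C: 13
  H: 24
  O: 2
Molecular formula: C13H24O2.
  M = 13(12.0) + 24(1.007825) + 2(15.994915)
    = 156.000000 + 24.187800 + 31.989830 = 212.177630

212.1776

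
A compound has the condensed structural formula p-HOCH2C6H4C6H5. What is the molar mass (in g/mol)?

Atom tally by fragment:
  benzene ring core → C:6 H:6
  (− 2 ring H displaced by substituents)
  + CH2OH → C:1 H:3 O:1
  + C6H5 → C:6 H:5
Element totals:
  C: 13
  H: 12
  O: 1
Molecular formula: C13H12O.
  M = 13(12.011) + 12(1.008) + 15.999
    = 156.143 + 12.096 + 15.999 = 184.238

184.24 g/mol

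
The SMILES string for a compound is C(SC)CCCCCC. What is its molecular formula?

Atom tally by fragment:
  CH3SCH2 → C:2 H:5 S:1
  CH2 → C:1 H:2
  CH2 → C:1 H:2
  CH2 → C:1 H:2
  CH2 → C:1 H:2
  CH2 → C:1 H:2
  CH3 → C:1 H:3
Element totals:
  C: 8
  H: 18
  S: 1

C8H18S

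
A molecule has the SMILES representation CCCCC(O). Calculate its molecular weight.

Atom tally by fragment:
  CH3 → C:1 H:3
  CH2 → C:1 H:2
  CH2 → C:1 H:2
  CH2 → C:1 H:2
  CH2OH → C:1 H:3 O:1
Element totals:
  C: 5
  H: 12
  O: 1
Molecular formula: C5H12O.
  M = 5(12.011) + 12(1.008) + 15.999
    = 60.055 + 12.096 + 15.999 = 88.150

88.15 g/mol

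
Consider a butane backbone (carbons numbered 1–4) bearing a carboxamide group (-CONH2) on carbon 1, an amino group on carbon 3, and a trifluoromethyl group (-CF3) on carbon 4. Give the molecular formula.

Atom tally by fragment:
  H2NOCCH2 → C:2 H:4 O:1 N:1
  CH2 → C:1 H:2
  CH(NH2) → C:1 H:3 N:1
  CH2CF3 → C:2 H:2 F:3
Element totals:
  C: 6
  H: 11
  F: 3
  N: 2
  O: 1

C6H11F3N2O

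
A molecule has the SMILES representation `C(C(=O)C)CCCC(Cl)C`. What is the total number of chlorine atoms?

Atom tally by fragment:
  CH3COCH2 → C:3 H:5 O:1
  CH2 → C:1 H:2
  CH2 → C:1 H:2
  CH2 → C:1 H:2
  CH(Cl) → C:1 H:1 Cl:1
  CH3 → C:1 H:3
Element totals:
  C: 8
  H: 15
  Cl: 1
  O: 1

1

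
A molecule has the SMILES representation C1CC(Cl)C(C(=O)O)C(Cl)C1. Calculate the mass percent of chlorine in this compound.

Atom tally by fragment:
  cyclohexane ring core → C:6 H:12
  (− 3 ring H displaced by substituents)
  + Cl → Cl:1
  + COOH → C:1 H:1 O:2
  + Cl → Cl:1
Element totals:
  C: 7
  H: 10
  Cl: 2
  O: 2
Molecular formula: C7H10Cl2O2.
Molar mass = 197.055 g/mol.
Mass from Cl: 2 × 35.45 = 70.900 g/mol.
%Cl = 70.900 / 197.055 × 100 = 35.98%.

35.98%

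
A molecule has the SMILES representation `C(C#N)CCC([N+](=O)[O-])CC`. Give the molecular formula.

C7H12N2O2

Atom tally by fragment:
  NCCH2 → C:2 H:2 N:1
  CH2 → C:1 H:2
  CH2 → C:1 H:2
  CH(NO2) → C:1 H:1 N:1 O:2
  CH2 → C:1 H:2
  CH3 → C:1 H:3
Element totals:
  C: 7
  H: 12
  N: 2
  O: 2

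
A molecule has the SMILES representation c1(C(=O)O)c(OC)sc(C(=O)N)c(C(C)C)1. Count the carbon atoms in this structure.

10

Atom tally by fragment:
  thiophene ring core → C:4 H:4 S:1
  (− 4 ring H displaced by substituents)
  + COOH → C:1 H:1 O:2
  + OCH3 → C:1 H:3 O:1
  + CONH2 → C:1 H:2 O:1 N:1
  + CH(CH3)2 → C:3 H:7
Element totals:
  C: 10
  H: 13
  N: 1
  O: 4
  S: 1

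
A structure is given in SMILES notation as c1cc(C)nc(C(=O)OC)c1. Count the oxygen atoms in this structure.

Atom tally by fragment:
  pyridine ring core → C:5 H:5 N:1
  (− 2 ring H displaced by substituents)
  + CH3 → C:1 H:3
  + COOCH3 → C:2 H:3 O:2
Element totals:
  C: 8
  H: 9
  N: 1
  O: 2

2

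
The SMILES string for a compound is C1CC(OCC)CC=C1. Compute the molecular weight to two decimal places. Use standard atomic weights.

126.20 g/mol

Atom tally by fragment:
  cyclohexene ring core → C:6 H:10
  (− 1 ring H displaced by substituents)
  + OC2H5 → C:2 H:5 O:1
Element totals:
  C: 8
  H: 14
  O: 1
Molecular formula: C8H14O.
  M = 8(12.011) + 14(1.008) + 15.999
    = 96.088 + 14.112 + 15.999 = 126.199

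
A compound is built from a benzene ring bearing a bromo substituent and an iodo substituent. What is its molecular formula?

C6H4BrI

Atom tally by fragment:
  benzene ring core → C:6 H:6
  (− 2 ring H displaced by substituents)
  + Br → Br:1
  + I → I:1
Element totals:
  C: 6
  H: 4
  Br: 1
  I: 1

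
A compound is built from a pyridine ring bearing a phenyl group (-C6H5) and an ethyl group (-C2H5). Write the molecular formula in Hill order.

Atom tally by fragment:
  pyridine ring core → C:5 H:5 N:1
  (− 2 ring H displaced by substituents)
  + C6H5 → C:6 H:5
  + C2H5 → C:2 H:5
Element totals:
  C: 13
  H: 13
  N: 1

C13H13N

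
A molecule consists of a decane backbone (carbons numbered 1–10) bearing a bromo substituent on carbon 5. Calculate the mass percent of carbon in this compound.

54.30%

Atom tally by fragment:
  CH3 → C:1 H:3
  CH2 → C:1 H:2
  CH2 → C:1 H:2
  CH2 → C:1 H:2
  CH(Br) → C:1 H:1 Br:1
  CH2 → C:1 H:2
  CH2 → C:1 H:2
  CH2 → C:1 H:2
  CH2 → C:1 H:2
  CH3 → C:1 H:3
Element totals:
  C: 10
  H: 21
  Br: 1
Molecular formula: C10H21Br.
Molar mass = 221.182 g/mol.
Mass from C: 10 × 12.011 = 120.110 g/mol.
%C = 120.110 / 221.182 × 100 = 54.30%.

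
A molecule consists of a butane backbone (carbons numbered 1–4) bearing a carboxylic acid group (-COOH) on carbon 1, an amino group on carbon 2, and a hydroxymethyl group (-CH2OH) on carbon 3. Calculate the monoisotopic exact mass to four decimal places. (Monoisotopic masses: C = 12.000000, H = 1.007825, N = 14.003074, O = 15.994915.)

147.0895

Atom tally by fragment:
  HOOCCH2 → C:2 H:3 O:2
  CH(NH2) → C:1 H:3 N:1
  CH(CH2OH) → C:2 H:4 O:1
  CH3 → C:1 H:3
Element totals:
  C: 6
  H: 13
  N: 1
  O: 3
Molecular formula: C6H13NO3.
  M = 6(12.0) + 13(1.007825) + 14.003074 + 3(15.994915)
    = 72.000000 + 13.101725 + 14.003074 + 47.984745 = 147.089544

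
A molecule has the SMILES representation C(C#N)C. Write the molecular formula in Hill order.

C3H5N

Atom tally by fragment:
  NCCH2 → C:2 H:2 N:1
  CH3 → C:1 H:3
Element totals:
  C: 3
  H: 5
  N: 1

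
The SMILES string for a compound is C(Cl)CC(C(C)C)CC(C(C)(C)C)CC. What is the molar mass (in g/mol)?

Atom tally by fragment:
  ClCH2 → C:1 H:2 Cl:1
  CH2 → C:1 H:2
  CH(CH(CH3)2) → C:4 H:8
  CH2 → C:1 H:2
  CH(C(CH3)3) → C:5 H:10
  CH2 → C:1 H:2
  CH3 → C:1 H:3
Element totals:
  C: 14
  H: 29
  Cl: 1
Molecular formula: C14H29Cl.
  M = 14(12.011) + 29(1.008) + 35.45
    = 168.154 + 29.232 + 35.450 = 232.836

232.84 g/mol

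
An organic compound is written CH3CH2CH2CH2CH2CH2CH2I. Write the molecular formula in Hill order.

C7H15I

Atom tally by fragment:
  CH3 → C:1 H:3
  CH2 → C:1 H:2
  CH2 → C:1 H:2
  CH2 → C:1 H:2
  CH2 → C:1 H:2
  CH2 → C:1 H:2
  CH2I → C:1 H:2 I:1
Element totals:
  C: 7
  H: 15
  I: 1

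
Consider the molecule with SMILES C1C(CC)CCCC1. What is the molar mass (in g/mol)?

112.22 g/mol

Atom tally by fragment:
  cyclohexane ring core → C:6 H:12
  (− 1 ring H displaced by substituents)
  + C2H5 → C:2 H:5
Element totals:
  C: 8
  H: 16
Molecular formula: C8H16.
  M = 8(12.011) + 16(1.008)
    = 96.088 + 16.128 = 112.216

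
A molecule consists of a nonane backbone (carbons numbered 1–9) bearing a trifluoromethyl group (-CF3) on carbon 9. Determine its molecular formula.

C10H19F3

Atom tally by fragment:
  CH3 → C:1 H:3
  CH2 → C:1 H:2
  CH2 → C:1 H:2
  CH2 → C:1 H:2
  CH2 → C:1 H:2
  CH2 → C:1 H:2
  CH2 → C:1 H:2
  CH2 → C:1 H:2
  CH2CF3 → C:2 H:2 F:3
Element totals:
  C: 10
  H: 19
  F: 3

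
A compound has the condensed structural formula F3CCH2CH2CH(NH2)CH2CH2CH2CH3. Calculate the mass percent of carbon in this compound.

52.44%

Atom tally by fragment:
  F3CCH2 → C:2 H:2 F:3
  CH2 → C:1 H:2
  CH(NH2) → C:1 H:3 N:1
  CH2 → C:1 H:2
  CH2 → C:1 H:2
  CH2 → C:1 H:2
  CH3 → C:1 H:3
Element totals:
  C: 8
  H: 16
  F: 3
  N: 1
Molecular formula: C8H16F3N.
Molar mass = 183.217 g/mol.
Mass from C: 8 × 12.011 = 96.088 g/mol.
%C = 96.088 / 183.217 × 100 = 52.44%.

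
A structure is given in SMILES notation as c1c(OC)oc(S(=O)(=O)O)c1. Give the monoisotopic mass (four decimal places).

Atom tally by fragment:
  furan ring core → C:4 H:4 O:1
  (− 2 ring H displaced by substituents)
  + OCH3 → C:1 H:3 O:1
  + SO3H → S:1 O:3 H:1
Element totals:
  C: 5
  H: 6
  O: 5
  S: 1
Molecular formula: C5H6O5S.
  M = 5(12.0) + 6(1.007825) + 5(15.994915) + 31.972071
    = 60.000000 + 6.046950 + 79.974575 + 31.972071 = 177.993596

177.9936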